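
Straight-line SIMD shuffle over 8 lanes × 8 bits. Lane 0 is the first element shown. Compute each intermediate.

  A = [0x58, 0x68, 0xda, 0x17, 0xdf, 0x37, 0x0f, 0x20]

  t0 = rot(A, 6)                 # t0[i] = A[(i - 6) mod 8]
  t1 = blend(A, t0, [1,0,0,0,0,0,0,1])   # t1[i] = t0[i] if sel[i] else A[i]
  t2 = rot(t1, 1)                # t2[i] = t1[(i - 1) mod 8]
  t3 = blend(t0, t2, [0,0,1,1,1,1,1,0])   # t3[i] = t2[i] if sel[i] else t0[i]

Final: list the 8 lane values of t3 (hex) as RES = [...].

→ t0 |da|17|df|37|0f|20|58|68|
→ t1 |da|68|da|17|df|37|0f|68|
→ t2 |68|da|68|da|17|df|37|0f|
→ t3 |da|17|68|da|17|df|37|68|

RES = [ 0xda  0x17  0x68  0xda  0x17  0xdf  0x37  0x68 ]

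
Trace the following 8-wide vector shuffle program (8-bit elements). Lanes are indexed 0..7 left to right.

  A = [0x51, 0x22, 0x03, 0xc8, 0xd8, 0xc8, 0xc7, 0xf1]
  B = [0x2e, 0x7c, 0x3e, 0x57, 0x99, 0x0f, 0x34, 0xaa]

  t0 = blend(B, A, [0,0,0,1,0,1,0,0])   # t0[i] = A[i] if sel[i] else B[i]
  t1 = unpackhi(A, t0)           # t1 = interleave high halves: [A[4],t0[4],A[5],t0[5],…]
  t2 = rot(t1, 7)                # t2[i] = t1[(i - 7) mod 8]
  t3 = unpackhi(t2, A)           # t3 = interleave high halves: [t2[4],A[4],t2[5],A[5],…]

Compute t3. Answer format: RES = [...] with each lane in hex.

RES = [0x34, 0xd8, 0xf1, 0xc8, 0xaa, 0xc7, 0xd8, 0xf1]

t0 = [0x2e, 0x7c, 0x3e, 0xc8, 0x99, 0xc8, 0x34, 0xaa]
t1 = [0xd8, 0x99, 0xc8, 0xc8, 0xc7, 0x34, 0xf1, 0xaa]
t2 = [0x99, 0xc8, 0xc8, 0xc7, 0x34, 0xf1, 0xaa, 0xd8]
t3 = [0x34, 0xd8, 0xf1, 0xc8, 0xaa, 0xc7, 0xd8, 0xf1]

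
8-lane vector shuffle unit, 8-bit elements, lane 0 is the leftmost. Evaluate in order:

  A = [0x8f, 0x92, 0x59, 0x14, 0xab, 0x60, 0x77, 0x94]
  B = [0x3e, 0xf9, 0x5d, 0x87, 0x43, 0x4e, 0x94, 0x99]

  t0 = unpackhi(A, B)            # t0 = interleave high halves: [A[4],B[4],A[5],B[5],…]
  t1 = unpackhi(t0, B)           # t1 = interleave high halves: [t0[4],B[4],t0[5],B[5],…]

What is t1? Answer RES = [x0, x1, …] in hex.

t0 = [0xab, 0x43, 0x60, 0x4e, 0x77, 0x94, 0x94, 0x99]
t1 = [0x77, 0x43, 0x94, 0x4e, 0x94, 0x94, 0x99, 0x99]

RES = [ 0x77  0x43  0x94  0x4e  0x94  0x94  0x99  0x99 ]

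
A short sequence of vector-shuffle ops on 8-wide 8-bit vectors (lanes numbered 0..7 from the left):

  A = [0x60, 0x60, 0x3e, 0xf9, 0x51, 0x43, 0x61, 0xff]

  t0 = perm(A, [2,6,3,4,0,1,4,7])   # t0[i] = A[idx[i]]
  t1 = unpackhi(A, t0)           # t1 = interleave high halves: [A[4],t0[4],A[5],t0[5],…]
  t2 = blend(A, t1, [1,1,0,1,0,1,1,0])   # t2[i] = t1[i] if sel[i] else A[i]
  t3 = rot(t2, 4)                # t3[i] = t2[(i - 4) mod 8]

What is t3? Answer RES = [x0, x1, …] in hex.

RES = [ 0x51  0x51  0xff  0xff  0x51  0x60  0x3e  0x60 ]

  t0: 3e 61 f9 51 60 60 51 ff
  t1: 51 60 43 60 61 51 ff ff
  t2: 51 60 3e 60 51 51 ff ff
  t3: 51 51 ff ff 51 60 3e 60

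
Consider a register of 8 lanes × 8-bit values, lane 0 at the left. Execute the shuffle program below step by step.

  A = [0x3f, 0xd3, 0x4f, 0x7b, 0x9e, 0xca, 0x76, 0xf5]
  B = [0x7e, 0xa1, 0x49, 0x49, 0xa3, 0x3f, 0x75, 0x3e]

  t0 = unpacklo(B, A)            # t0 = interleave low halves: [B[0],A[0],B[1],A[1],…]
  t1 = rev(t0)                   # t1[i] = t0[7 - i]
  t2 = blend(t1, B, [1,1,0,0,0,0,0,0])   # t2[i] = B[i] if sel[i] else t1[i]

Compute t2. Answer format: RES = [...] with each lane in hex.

t0 = [0x7e, 0x3f, 0xa1, 0xd3, 0x49, 0x4f, 0x49, 0x7b]
t1 = [0x7b, 0x49, 0x4f, 0x49, 0xd3, 0xa1, 0x3f, 0x7e]
t2 = [0x7e, 0xa1, 0x4f, 0x49, 0xd3, 0xa1, 0x3f, 0x7e]

RES = [0x7e, 0xa1, 0x4f, 0x49, 0xd3, 0xa1, 0x3f, 0x7e]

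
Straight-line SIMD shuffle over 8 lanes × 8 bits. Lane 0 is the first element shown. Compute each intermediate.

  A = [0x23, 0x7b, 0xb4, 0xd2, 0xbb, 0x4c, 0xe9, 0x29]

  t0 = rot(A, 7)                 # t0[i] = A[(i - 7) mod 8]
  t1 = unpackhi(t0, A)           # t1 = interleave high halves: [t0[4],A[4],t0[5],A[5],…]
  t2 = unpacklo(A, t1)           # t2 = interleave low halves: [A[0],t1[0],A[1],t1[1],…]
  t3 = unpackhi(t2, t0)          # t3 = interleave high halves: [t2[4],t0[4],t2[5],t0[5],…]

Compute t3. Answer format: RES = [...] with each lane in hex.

t0 = [0x7b, 0xb4, 0xd2, 0xbb, 0x4c, 0xe9, 0x29, 0x23]
t1 = [0x4c, 0xbb, 0xe9, 0x4c, 0x29, 0xe9, 0x23, 0x29]
t2 = [0x23, 0x4c, 0x7b, 0xbb, 0xb4, 0xe9, 0xd2, 0x4c]
t3 = [0xb4, 0x4c, 0xe9, 0xe9, 0xd2, 0x29, 0x4c, 0x23]

RES = [0xb4, 0x4c, 0xe9, 0xe9, 0xd2, 0x29, 0x4c, 0x23]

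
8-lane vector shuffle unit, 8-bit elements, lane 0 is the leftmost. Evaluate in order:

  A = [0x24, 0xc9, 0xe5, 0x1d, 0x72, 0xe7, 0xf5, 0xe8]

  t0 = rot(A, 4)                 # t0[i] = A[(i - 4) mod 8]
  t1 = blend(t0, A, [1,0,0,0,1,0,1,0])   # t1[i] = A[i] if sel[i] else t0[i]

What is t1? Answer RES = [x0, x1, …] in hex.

RES = [0x24, 0xe7, 0xf5, 0xe8, 0x72, 0xc9, 0xf5, 0x1d]

t0 = [0x72, 0xe7, 0xf5, 0xe8, 0x24, 0xc9, 0xe5, 0x1d]
t1 = [0x24, 0xe7, 0xf5, 0xe8, 0x72, 0xc9, 0xf5, 0x1d]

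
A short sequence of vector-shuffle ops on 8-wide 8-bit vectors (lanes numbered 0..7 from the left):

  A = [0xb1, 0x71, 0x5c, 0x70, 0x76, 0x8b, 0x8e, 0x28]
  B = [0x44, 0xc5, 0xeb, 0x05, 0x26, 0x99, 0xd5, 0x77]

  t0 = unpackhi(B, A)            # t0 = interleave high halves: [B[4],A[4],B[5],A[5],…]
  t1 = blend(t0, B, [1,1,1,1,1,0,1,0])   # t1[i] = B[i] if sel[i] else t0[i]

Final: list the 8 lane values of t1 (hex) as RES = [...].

→ t0 |26|76|99|8b|d5|8e|77|28|
→ t1 |44|c5|eb|05|26|8e|d5|28|

RES = [ 0x44  0xc5  0xeb  0x05  0x26  0x8e  0xd5  0x28 ]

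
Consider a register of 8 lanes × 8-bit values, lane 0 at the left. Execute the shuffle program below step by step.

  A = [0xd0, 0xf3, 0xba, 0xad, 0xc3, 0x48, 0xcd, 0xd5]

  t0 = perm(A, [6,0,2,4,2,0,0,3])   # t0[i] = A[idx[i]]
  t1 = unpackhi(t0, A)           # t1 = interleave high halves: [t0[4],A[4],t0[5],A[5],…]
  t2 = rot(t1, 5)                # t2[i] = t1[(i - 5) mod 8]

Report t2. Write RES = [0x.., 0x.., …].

→ t0 |cd|d0|ba|c3|ba|d0|d0|ad|
→ t1 |ba|c3|d0|48|d0|cd|ad|d5|
→ t2 |48|d0|cd|ad|d5|ba|c3|d0|

RES = [0x48, 0xd0, 0xcd, 0xad, 0xd5, 0xba, 0xc3, 0xd0]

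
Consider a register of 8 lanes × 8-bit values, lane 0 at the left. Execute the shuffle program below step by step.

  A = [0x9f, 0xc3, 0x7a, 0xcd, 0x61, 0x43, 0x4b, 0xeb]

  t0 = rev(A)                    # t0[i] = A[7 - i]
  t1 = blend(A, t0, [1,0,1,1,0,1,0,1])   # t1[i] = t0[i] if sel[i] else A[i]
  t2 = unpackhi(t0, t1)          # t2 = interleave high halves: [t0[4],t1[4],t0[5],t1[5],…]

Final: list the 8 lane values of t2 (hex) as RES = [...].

→ t0 |eb|4b|43|61|cd|7a|c3|9f|
→ t1 |eb|c3|43|61|61|7a|4b|9f|
→ t2 |cd|61|7a|7a|c3|4b|9f|9f|

RES = [ 0xcd  0x61  0x7a  0x7a  0xc3  0x4b  0x9f  0x9f ]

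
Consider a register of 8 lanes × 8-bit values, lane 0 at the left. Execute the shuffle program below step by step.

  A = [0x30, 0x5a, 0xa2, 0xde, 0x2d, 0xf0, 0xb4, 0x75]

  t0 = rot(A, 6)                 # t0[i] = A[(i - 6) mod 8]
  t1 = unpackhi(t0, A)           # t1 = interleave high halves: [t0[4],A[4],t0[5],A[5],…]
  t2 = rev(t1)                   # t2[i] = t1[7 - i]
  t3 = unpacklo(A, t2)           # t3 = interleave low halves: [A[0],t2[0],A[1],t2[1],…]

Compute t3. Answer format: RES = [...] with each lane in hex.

RES = [ 0x30  0x75  0x5a  0x5a  0xa2  0xb4  0xde  0x30 ]

t0 = [0xa2, 0xde, 0x2d, 0xf0, 0xb4, 0x75, 0x30, 0x5a]
t1 = [0xb4, 0x2d, 0x75, 0xf0, 0x30, 0xb4, 0x5a, 0x75]
t2 = [0x75, 0x5a, 0xb4, 0x30, 0xf0, 0x75, 0x2d, 0xb4]
t3 = [0x30, 0x75, 0x5a, 0x5a, 0xa2, 0xb4, 0xde, 0x30]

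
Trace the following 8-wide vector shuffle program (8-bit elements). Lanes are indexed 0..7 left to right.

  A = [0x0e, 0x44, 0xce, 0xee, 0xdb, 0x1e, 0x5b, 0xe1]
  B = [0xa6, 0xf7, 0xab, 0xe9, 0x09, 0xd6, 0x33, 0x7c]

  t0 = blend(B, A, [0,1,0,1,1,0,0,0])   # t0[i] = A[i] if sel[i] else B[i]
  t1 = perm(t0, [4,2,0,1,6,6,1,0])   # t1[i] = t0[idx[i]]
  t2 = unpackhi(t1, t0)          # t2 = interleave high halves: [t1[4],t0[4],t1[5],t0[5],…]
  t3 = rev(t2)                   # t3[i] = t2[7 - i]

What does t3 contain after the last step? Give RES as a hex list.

RES = [0x7c, 0xa6, 0x33, 0x44, 0xd6, 0x33, 0xdb, 0x33]

  t0: a6 44 ab ee db d6 33 7c
  t1: db ab a6 44 33 33 44 a6
  t2: 33 db 33 d6 44 33 a6 7c
  t3: 7c a6 33 44 d6 33 db 33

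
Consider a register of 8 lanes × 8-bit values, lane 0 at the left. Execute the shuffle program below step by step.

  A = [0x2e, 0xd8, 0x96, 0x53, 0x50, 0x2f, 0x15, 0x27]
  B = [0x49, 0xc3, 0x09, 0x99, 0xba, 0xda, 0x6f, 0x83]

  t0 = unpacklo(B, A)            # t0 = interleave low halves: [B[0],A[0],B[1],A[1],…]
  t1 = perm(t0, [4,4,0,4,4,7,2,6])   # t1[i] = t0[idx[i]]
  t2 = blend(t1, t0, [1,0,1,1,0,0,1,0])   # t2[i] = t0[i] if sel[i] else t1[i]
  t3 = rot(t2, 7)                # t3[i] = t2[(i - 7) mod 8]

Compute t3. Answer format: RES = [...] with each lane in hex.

t0 = [0x49, 0x2e, 0xc3, 0xd8, 0x09, 0x96, 0x99, 0x53]
t1 = [0x09, 0x09, 0x49, 0x09, 0x09, 0x53, 0xc3, 0x99]
t2 = [0x49, 0x09, 0xc3, 0xd8, 0x09, 0x53, 0x99, 0x99]
t3 = [0x09, 0xc3, 0xd8, 0x09, 0x53, 0x99, 0x99, 0x49]

RES = [0x09, 0xc3, 0xd8, 0x09, 0x53, 0x99, 0x99, 0x49]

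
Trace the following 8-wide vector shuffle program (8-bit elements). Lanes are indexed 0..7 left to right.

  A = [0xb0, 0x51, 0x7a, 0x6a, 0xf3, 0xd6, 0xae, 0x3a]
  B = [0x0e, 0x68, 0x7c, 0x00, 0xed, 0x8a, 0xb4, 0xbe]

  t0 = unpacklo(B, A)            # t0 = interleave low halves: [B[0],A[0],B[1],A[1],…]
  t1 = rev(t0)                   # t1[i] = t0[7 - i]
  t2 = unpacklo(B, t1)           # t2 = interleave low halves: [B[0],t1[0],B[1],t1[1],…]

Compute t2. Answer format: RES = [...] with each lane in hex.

  t0: 0e b0 68 51 7c 7a 00 6a
  t1: 6a 00 7a 7c 51 68 b0 0e
  t2: 0e 6a 68 00 7c 7a 00 7c

RES = [0x0e, 0x6a, 0x68, 0x00, 0x7c, 0x7a, 0x00, 0x7c]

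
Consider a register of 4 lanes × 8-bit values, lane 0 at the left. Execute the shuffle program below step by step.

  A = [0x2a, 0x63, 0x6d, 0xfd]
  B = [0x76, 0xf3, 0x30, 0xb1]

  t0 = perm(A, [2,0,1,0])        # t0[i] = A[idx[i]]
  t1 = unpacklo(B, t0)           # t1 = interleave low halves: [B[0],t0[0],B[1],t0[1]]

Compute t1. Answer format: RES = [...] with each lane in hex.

RES = [0x76, 0x6d, 0xf3, 0x2a]

→ t0 |6d|2a|63|2a|
→ t1 |76|6d|f3|2a|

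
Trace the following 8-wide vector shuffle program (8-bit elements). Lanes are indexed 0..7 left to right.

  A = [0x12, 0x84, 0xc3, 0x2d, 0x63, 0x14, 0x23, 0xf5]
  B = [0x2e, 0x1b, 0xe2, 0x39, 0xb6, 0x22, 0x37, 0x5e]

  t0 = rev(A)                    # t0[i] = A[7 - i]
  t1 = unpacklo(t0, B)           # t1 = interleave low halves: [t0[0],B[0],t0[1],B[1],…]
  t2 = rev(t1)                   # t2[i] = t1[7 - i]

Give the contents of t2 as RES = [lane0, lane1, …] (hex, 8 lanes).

RES = [ 0x39  0x63  0xe2  0x14  0x1b  0x23  0x2e  0xf5 ]

→ t0 |f5|23|14|63|2d|c3|84|12|
→ t1 |f5|2e|23|1b|14|e2|63|39|
→ t2 |39|63|e2|14|1b|23|2e|f5|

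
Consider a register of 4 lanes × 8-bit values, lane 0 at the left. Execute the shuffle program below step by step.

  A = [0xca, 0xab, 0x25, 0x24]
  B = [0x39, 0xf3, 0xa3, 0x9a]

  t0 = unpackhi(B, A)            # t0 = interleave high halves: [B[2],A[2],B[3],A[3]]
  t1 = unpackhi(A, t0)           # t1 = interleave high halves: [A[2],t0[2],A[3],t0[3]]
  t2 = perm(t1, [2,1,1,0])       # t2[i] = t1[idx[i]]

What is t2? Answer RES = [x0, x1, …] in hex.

RES = [0x24, 0x9a, 0x9a, 0x25]

  t0: a3 25 9a 24
  t1: 25 9a 24 24
  t2: 24 9a 9a 25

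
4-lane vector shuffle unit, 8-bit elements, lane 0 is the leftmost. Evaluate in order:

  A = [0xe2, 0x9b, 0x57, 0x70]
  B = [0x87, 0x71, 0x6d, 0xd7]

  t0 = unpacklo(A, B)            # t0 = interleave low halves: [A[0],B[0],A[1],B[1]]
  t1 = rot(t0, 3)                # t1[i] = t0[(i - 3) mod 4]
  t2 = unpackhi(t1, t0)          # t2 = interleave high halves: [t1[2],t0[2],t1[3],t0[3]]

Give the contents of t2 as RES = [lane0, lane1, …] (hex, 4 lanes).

t0 = [0xe2, 0x87, 0x9b, 0x71]
t1 = [0x87, 0x9b, 0x71, 0xe2]
t2 = [0x71, 0x9b, 0xe2, 0x71]

RES = [ 0x71  0x9b  0xe2  0x71 ]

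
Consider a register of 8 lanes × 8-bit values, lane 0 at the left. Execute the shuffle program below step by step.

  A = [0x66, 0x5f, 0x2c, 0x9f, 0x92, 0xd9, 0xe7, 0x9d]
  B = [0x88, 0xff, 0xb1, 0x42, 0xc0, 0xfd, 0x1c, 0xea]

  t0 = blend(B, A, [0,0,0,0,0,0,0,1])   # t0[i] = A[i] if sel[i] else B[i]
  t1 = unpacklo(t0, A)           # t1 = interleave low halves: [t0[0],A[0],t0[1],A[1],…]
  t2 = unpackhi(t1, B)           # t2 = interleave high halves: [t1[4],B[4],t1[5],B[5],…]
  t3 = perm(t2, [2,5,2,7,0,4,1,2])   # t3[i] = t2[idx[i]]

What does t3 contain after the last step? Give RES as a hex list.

RES = [ 0x2c  0x1c  0x2c  0xea  0xb1  0x42  0xc0  0x2c ]

  t0: 88 ff b1 42 c0 fd 1c 9d
  t1: 88 66 ff 5f b1 2c 42 9f
  t2: b1 c0 2c fd 42 1c 9f ea
  t3: 2c 1c 2c ea b1 42 c0 2c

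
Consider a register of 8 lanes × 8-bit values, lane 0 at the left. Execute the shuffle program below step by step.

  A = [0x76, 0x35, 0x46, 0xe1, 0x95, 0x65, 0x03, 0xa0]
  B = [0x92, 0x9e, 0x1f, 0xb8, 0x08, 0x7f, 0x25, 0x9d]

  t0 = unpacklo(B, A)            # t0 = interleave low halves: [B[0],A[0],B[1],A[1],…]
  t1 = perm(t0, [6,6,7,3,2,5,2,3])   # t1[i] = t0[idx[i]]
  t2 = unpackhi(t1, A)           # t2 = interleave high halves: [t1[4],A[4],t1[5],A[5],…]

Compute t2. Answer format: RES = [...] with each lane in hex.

→ t0 |92|76|9e|35|1f|46|b8|e1|
→ t1 |b8|b8|e1|35|9e|46|9e|35|
→ t2 |9e|95|46|65|9e|03|35|a0|

RES = [0x9e, 0x95, 0x46, 0x65, 0x9e, 0x03, 0x35, 0xa0]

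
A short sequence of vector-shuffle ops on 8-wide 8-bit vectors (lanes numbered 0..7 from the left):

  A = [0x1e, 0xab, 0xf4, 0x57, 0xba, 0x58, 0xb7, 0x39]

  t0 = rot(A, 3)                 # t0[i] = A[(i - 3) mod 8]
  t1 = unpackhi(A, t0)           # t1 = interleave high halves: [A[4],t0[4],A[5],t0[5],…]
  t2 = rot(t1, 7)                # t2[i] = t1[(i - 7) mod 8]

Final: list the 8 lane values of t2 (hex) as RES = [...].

t0 = [0x58, 0xb7, 0x39, 0x1e, 0xab, 0xf4, 0x57, 0xba]
t1 = [0xba, 0xab, 0x58, 0xf4, 0xb7, 0x57, 0x39, 0xba]
t2 = [0xab, 0x58, 0xf4, 0xb7, 0x57, 0x39, 0xba, 0xba]

RES = [ 0xab  0x58  0xf4  0xb7  0x57  0x39  0xba  0xba ]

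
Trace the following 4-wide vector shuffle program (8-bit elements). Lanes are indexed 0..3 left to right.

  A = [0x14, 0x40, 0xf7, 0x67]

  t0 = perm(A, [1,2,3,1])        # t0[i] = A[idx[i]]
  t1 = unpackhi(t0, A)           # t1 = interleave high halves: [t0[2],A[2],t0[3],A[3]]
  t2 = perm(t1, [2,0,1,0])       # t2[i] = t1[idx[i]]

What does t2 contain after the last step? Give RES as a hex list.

t0 = [0x40, 0xf7, 0x67, 0x40]
t1 = [0x67, 0xf7, 0x40, 0x67]
t2 = [0x40, 0x67, 0xf7, 0x67]

RES = [0x40, 0x67, 0xf7, 0x67]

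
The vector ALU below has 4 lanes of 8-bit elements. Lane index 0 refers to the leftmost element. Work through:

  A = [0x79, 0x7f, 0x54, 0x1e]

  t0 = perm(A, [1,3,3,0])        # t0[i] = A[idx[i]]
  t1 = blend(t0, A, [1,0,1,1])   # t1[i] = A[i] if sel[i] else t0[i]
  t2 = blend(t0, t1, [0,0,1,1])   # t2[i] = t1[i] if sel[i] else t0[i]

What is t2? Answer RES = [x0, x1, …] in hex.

RES = [ 0x7f  0x1e  0x54  0x1e ]

t0 = [0x7f, 0x1e, 0x1e, 0x79]
t1 = [0x79, 0x1e, 0x54, 0x1e]
t2 = [0x7f, 0x1e, 0x54, 0x1e]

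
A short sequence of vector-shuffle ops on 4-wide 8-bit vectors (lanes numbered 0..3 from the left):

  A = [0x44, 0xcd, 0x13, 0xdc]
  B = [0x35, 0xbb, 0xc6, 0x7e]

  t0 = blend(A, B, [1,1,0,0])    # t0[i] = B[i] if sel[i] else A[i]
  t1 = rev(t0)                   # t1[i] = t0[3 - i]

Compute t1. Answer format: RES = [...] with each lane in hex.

RES = [ 0xdc  0x13  0xbb  0x35 ]

  t0: 35 bb 13 dc
  t1: dc 13 bb 35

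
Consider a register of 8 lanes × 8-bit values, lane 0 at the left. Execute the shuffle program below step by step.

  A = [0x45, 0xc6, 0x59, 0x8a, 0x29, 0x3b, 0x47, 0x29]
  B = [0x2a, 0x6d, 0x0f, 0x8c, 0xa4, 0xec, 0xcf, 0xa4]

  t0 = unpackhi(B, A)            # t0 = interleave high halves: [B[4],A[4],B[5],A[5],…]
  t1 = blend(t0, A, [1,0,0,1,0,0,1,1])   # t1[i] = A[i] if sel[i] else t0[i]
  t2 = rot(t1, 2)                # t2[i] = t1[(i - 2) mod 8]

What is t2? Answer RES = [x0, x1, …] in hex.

RES = [ 0x47  0x29  0x45  0x29  0xec  0x8a  0xcf  0x47 ]

t0 = [0xa4, 0x29, 0xec, 0x3b, 0xcf, 0x47, 0xa4, 0x29]
t1 = [0x45, 0x29, 0xec, 0x8a, 0xcf, 0x47, 0x47, 0x29]
t2 = [0x47, 0x29, 0x45, 0x29, 0xec, 0x8a, 0xcf, 0x47]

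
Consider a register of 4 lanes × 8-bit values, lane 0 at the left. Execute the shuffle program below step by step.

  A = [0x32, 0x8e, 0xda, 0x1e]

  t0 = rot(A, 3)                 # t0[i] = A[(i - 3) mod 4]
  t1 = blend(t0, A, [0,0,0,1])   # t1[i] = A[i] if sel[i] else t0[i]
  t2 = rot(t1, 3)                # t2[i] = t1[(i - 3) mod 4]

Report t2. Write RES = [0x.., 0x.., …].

t0 = [0x8e, 0xda, 0x1e, 0x32]
t1 = [0x8e, 0xda, 0x1e, 0x1e]
t2 = [0xda, 0x1e, 0x1e, 0x8e]

RES = [ 0xda  0x1e  0x1e  0x8e ]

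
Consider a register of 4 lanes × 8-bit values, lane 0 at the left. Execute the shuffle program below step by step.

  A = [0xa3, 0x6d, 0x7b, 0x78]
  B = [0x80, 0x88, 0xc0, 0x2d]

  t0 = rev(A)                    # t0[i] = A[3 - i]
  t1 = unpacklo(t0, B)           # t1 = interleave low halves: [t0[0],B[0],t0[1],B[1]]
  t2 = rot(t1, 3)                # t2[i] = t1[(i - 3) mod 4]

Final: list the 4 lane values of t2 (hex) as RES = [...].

t0 = [0x78, 0x7b, 0x6d, 0xa3]
t1 = [0x78, 0x80, 0x7b, 0x88]
t2 = [0x80, 0x7b, 0x88, 0x78]

RES = [ 0x80  0x7b  0x88  0x78 ]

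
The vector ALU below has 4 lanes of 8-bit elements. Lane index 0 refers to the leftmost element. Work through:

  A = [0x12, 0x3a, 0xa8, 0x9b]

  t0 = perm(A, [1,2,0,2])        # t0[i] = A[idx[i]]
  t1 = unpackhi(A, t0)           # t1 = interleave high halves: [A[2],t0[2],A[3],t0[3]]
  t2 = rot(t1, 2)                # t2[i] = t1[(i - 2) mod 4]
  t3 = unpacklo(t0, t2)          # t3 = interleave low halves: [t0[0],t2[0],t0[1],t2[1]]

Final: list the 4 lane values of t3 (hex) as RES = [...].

RES = [0x3a, 0x9b, 0xa8, 0xa8]

→ t0 |3a|a8|12|a8|
→ t1 |a8|12|9b|a8|
→ t2 |9b|a8|a8|12|
→ t3 |3a|9b|a8|a8|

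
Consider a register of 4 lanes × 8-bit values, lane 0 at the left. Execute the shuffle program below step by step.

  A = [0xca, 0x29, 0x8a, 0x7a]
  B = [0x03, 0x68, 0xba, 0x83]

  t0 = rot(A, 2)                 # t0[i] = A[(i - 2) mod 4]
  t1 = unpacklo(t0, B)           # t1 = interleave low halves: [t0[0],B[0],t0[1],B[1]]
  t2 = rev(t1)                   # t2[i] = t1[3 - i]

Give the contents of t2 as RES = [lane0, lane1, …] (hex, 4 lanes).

RES = [ 0x68  0x7a  0x03  0x8a ]

t0 = [0x8a, 0x7a, 0xca, 0x29]
t1 = [0x8a, 0x03, 0x7a, 0x68]
t2 = [0x68, 0x7a, 0x03, 0x8a]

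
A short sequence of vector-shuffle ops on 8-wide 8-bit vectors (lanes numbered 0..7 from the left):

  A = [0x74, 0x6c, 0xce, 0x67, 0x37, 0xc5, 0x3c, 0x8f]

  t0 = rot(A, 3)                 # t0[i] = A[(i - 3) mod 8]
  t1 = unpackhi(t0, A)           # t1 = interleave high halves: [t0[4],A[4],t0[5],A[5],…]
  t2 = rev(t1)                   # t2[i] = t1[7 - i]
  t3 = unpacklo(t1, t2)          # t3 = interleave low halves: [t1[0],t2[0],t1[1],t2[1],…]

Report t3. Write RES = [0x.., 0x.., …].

t0 = [0xc5, 0x3c, 0x8f, 0x74, 0x6c, 0xce, 0x67, 0x37]
t1 = [0x6c, 0x37, 0xce, 0xc5, 0x67, 0x3c, 0x37, 0x8f]
t2 = [0x8f, 0x37, 0x3c, 0x67, 0xc5, 0xce, 0x37, 0x6c]
t3 = [0x6c, 0x8f, 0x37, 0x37, 0xce, 0x3c, 0xc5, 0x67]

RES = [0x6c, 0x8f, 0x37, 0x37, 0xce, 0x3c, 0xc5, 0x67]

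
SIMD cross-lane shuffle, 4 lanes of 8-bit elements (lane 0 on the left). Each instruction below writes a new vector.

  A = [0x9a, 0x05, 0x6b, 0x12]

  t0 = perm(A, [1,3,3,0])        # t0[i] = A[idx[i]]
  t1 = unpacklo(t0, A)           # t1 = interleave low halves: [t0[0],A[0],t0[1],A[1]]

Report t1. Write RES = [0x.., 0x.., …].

RES = [0x05, 0x9a, 0x12, 0x05]

t0 = [0x05, 0x12, 0x12, 0x9a]
t1 = [0x05, 0x9a, 0x12, 0x05]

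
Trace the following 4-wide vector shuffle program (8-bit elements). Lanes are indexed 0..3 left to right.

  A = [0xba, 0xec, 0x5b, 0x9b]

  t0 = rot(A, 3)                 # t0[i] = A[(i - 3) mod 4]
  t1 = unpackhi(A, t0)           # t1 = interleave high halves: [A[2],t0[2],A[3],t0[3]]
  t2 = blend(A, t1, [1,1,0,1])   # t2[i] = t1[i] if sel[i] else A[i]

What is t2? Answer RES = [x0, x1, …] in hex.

t0 = [0xec, 0x5b, 0x9b, 0xba]
t1 = [0x5b, 0x9b, 0x9b, 0xba]
t2 = [0x5b, 0x9b, 0x5b, 0xba]

RES = [0x5b, 0x9b, 0x5b, 0xba]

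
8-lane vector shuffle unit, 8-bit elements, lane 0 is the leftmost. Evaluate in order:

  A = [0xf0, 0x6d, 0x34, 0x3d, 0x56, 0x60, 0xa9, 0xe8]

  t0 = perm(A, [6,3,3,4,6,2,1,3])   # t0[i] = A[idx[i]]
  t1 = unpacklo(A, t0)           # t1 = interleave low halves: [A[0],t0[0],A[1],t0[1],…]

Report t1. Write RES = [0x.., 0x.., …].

  t0: a9 3d 3d 56 a9 34 6d 3d
  t1: f0 a9 6d 3d 34 3d 3d 56

RES = [ 0xf0  0xa9  0x6d  0x3d  0x34  0x3d  0x3d  0x56 ]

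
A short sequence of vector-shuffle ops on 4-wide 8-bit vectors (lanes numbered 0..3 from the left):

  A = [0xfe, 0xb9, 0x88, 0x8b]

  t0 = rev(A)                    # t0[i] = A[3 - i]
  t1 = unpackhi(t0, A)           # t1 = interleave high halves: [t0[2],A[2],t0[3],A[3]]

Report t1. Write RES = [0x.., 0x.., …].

t0 = [0x8b, 0x88, 0xb9, 0xfe]
t1 = [0xb9, 0x88, 0xfe, 0x8b]

RES = [0xb9, 0x88, 0xfe, 0x8b]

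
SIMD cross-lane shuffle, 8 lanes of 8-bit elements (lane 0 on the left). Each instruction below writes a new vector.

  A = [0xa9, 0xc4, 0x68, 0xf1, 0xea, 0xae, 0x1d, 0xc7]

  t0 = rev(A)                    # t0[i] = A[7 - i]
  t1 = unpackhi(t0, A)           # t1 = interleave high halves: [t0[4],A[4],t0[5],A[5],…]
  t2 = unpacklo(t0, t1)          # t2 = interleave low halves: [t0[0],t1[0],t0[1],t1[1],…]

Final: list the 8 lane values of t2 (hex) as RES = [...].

→ t0 |c7|1d|ae|ea|f1|68|c4|a9|
→ t1 |f1|ea|68|ae|c4|1d|a9|c7|
→ t2 |c7|f1|1d|ea|ae|68|ea|ae|

RES = [ 0xc7  0xf1  0x1d  0xea  0xae  0x68  0xea  0xae ]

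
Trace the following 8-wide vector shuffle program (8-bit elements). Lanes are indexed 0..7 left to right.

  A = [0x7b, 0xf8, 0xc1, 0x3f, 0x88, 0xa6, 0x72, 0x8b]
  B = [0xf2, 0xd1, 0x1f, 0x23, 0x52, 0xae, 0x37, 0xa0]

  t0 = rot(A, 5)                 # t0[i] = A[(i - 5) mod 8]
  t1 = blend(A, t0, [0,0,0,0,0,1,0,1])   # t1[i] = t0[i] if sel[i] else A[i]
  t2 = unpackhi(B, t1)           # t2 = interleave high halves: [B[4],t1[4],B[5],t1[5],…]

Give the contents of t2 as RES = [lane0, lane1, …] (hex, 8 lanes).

t0 = [0x3f, 0x88, 0xa6, 0x72, 0x8b, 0x7b, 0xf8, 0xc1]
t1 = [0x7b, 0xf8, 0xc1, 0x3f, 0x88, 0x7b, 0x72, 0xc1]
t2 = [0x52, 0x88, 0xae, 0x7b, 0x37, 0x72, 0xa0, 0xc1]

RES = [ 0x52  0x88  0xae  0x7b  0x37  0x72  0xa0  0xc1 ]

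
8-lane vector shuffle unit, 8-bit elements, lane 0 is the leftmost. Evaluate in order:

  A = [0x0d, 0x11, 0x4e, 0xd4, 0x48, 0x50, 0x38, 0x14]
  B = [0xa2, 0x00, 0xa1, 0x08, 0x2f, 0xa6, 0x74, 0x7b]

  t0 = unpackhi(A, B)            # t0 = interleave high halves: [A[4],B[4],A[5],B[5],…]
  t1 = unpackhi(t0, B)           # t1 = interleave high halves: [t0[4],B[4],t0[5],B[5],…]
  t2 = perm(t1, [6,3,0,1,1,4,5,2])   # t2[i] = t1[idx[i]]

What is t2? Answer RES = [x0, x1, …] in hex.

RES = [ 0x7b  0xa6  0x38  0x2f  0x2f  0x14  0x74  0x74 ]

t0 = [0x48, 0x2f, 0x50, 0xa6, 0x38, 0x74, 0x14, 0x7b]
t1 = [0x38, 0x2f, 0x74, 0xa6, 0x14, 0x74, 0x7b, 0x7b]
t2 = [0x7b, 0xa6, 0x38, 0x2f, 0x2f, 0x14, 0x74, 0x74]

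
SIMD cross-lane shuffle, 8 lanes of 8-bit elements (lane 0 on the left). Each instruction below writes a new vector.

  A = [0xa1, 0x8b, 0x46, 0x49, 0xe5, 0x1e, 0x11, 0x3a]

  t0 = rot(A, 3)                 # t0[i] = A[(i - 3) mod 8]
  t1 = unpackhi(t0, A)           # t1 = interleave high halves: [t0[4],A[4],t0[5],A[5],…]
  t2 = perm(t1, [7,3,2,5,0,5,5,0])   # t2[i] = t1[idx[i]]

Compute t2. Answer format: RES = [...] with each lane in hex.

RES = [0x3a, 0x1e, 0x46, 0x11, 0x8b, 0x11, 0x11, 0x8b]

  t0: 1e 11 3a a1 8b 46 49 e5
  t1: 8b e5 46 1e 49 11 e5 3a
  t2: 3a 1e 46 11 8b 11 11 8b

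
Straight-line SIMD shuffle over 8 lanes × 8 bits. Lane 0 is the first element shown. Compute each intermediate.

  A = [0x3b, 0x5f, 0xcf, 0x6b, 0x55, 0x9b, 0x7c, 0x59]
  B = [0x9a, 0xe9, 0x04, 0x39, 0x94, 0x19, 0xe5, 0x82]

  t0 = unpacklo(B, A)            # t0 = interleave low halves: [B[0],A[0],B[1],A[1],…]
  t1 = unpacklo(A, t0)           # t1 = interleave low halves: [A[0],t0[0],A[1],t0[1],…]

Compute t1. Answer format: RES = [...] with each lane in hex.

RES = [ 0x3b  0x9a  0x5f  0x3b  0xcf  0xe9  0x6b  0x5f ]

t0 = [0x9a, 0x3b, 0xe9, 0x5f, 0x04, 0xcf, 0x39, 0x6b]
t1 = [0x3b, 0x9a, 0x5f, 0x3b, 0xcf, 0xe9, 0x6b, 0x5f]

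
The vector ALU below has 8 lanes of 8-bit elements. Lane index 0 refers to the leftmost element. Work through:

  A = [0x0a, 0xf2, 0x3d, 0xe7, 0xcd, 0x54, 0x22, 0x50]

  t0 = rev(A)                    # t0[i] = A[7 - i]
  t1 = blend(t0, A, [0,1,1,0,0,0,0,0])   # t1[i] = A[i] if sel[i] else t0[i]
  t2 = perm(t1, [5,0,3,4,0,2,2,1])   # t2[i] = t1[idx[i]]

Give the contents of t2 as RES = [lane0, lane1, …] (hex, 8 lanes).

  t0: 50 22 54 cd e7 3d f2 0a
  t1: 50 f2 3d cd e7 3d f2 0a
  t2: 3d 50 cd e7 50 3d 3d f2

RES = [0x3d, 0x50, 0xcd, 0xe7, 0x50, 0x3d, 0x3d, 0xf2]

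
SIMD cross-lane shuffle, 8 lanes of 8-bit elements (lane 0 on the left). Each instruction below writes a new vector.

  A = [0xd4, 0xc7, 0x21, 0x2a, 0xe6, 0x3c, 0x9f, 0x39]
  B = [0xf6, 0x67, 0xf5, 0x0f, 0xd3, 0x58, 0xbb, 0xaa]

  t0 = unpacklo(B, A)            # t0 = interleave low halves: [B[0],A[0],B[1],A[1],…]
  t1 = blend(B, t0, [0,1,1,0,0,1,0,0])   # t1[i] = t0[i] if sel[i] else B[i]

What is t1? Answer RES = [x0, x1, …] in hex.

RES = [0xf6, 0xd4, 0x67, 0x0f, 0xd3, 0x21, 0xbb, 0xaa]

t0 = [0xf6, 0xd4, 0x67, 0xc7, 0xf5, 0x21, 0x0f, 0x2a]
t1 = [0xf6, 0xd4, 0x67, 0x0f, 0xd3, 0x21, 0xbb, 0xaa]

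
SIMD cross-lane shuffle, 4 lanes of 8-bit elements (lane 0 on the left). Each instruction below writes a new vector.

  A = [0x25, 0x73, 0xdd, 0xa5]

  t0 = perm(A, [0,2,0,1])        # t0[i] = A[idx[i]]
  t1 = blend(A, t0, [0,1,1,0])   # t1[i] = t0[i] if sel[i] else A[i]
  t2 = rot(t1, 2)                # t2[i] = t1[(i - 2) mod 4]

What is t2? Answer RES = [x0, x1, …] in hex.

t0 = [0x25, 0xdd, 0x25, 0x73]
t1 = [0x25, 0xdd, 0x25, 0xa5]
t2 = [0x25, 0xa5, 0x25, 0xdd]

RES = [0x25, 0xa5, 0x25, 0xdd]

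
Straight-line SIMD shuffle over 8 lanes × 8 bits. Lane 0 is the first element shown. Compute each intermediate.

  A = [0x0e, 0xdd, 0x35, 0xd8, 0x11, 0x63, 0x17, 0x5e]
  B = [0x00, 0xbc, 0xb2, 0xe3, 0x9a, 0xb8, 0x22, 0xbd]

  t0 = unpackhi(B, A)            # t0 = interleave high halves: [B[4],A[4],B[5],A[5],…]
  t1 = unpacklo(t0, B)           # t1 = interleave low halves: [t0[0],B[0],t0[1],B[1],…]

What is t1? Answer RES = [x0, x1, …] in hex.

  t0: 9a 11 b8 63 22 17 bd 5e
  t1: 9a 00 11 bc b8 b2 63 e3

RES = [ 0x9a  0x00  0x11  0xbc  0xb8  0xb2  0x63  0xe3 ]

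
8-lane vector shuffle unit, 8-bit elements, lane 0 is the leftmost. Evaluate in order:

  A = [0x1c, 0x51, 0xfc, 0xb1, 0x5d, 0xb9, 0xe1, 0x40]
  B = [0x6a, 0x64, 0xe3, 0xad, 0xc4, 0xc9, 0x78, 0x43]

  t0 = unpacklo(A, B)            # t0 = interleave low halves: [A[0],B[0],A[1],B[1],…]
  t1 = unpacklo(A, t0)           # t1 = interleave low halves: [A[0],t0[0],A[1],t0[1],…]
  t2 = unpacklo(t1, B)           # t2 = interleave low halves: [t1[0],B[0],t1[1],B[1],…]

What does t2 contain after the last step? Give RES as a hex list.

→ t0 |1c|6a|51|64|fc|e3|b1|ad|
→ t1 |1c|1c|51|6a|fc|51|b1|64|
→ t2 |1c|6a|1c|64|51|e3|6a|ad|

RES = [0x1c, 0x6a, 0x1c, 0x64, 0x51, 0xe3, 0x6a, 0xad]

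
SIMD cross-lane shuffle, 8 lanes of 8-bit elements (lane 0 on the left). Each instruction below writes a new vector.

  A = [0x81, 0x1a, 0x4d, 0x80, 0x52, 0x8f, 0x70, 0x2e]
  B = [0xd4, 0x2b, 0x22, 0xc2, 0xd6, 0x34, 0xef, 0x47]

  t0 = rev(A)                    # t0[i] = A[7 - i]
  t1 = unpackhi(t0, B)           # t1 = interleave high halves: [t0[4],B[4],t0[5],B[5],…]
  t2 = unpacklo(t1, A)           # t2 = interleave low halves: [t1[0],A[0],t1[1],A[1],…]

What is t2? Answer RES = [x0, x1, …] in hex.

RES = [0x80, 0x81, 0xd6, 0x1a, 0x4d, 0x4d, 0x34, 0x80]

t0 = [0x2e, 0x70, 0x8f, 0x52, 0x80, 0x4d, 0x1a, 0x81]
t1 = [0x80, 0xd6, 0x4d, 0x34, 0x1a, 0xef, 0x81, 0x47]
t2 = [0x80, 0x81, 0xd6, 0x1a, 0x4d, 0x4d, 0x34, 0x80]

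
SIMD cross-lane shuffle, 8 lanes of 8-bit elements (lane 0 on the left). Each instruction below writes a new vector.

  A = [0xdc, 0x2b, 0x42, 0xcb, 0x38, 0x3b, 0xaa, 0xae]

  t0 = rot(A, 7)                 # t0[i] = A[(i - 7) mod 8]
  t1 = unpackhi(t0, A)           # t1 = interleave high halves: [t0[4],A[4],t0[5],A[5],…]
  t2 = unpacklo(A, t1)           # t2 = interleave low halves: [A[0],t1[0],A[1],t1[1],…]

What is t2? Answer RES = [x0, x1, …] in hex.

RES = [0xdc, 0x3b, 0x2b, 0x38, 0x42, 0xaa, 0xcb, 0x3b]

→ t0 |2b|42|cb|38|3b|aa|ae|dc|
→ t1 |3b|38|aa|3b|ae|aa|dc|ae|
→ t2 |dc|3b|2b|38|42|aa|cb|3b|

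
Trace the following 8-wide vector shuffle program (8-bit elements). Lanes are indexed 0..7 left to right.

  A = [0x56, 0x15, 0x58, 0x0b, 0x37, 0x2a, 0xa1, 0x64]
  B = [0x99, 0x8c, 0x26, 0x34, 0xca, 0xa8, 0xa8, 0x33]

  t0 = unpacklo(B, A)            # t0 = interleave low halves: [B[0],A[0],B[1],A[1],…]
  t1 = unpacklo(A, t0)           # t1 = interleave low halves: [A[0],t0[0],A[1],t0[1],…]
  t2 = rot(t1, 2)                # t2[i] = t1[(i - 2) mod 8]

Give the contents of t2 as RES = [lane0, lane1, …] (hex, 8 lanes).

RES = [0x0b, 0x15, 0x56, 0x99, 0x15, 0x56, 0x58, 0x8c]

→ t0 |99|56|8c|15|26|58|34|0b|
→ t1 |56|99|15|56|58|8c|0b|15|
→ t2 |0b|15|56|99|15|56|58|8c|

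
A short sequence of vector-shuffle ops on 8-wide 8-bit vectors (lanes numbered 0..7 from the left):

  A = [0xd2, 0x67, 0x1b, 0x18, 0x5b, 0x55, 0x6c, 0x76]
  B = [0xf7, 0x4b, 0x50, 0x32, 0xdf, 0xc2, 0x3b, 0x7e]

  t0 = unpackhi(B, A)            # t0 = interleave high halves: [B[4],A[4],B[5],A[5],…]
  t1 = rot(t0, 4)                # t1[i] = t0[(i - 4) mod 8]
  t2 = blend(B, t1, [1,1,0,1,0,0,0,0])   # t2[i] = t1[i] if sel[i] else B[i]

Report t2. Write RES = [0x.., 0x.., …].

t0 = [0xdf, 0x5b, 0xc2, 0x55, 0x3b, 0x6c, 0x7e, 0x76]
t1 = [0x3b, 0x6c, 0x7e, 0x76, 0xdf, 0x5b, 0xc2, 0x55]
t2 = [0x3b, 0x6c, 0x50, 0x76, 0xdf, 0xc2, 0x3b, 0x7e]

RES = [0x3b, 0x6c, 0x50, 0x76, 0xdf, 0xc2, 0x3b, 0x7e]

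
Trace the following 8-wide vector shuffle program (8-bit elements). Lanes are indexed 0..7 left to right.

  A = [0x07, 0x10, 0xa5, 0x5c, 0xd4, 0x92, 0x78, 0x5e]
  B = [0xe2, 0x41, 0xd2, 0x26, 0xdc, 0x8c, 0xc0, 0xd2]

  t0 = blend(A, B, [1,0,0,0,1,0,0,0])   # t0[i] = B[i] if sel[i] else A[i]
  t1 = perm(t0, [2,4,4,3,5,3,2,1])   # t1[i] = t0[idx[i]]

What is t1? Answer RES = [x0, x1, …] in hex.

RES = [0xa5, 0xdc, 0xdc, 0x5c, 0x92, 0x5c, 0xa5, 0x10]

t0 = [0xe2, 0x10, 0xa5, 0x5c, 0xdc, 0x92, 0x78, 0x5e]
t1 = [0xa5, 0xdc, 0xdc, 0x5c, 0x92, 0x5c, 0xa5, 0x10]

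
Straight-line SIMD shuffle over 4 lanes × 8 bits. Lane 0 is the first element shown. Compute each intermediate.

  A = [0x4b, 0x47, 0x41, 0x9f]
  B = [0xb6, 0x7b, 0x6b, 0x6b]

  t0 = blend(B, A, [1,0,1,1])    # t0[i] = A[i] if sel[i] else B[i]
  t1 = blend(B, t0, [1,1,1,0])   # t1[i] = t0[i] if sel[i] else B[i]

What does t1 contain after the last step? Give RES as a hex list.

→ t0 |4b|7b|41|9f|
→ t1 |4b|7b|41|6b|

RES = [ 0x4b  0x7b  0x41  0x6b ]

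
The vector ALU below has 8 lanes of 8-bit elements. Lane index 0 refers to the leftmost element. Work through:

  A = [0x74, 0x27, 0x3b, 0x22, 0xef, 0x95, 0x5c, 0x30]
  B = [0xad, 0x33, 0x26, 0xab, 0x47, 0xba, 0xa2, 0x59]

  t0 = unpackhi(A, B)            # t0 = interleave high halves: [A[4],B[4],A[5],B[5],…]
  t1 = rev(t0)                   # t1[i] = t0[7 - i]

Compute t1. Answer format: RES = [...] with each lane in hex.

RES = [0x59, 0x30, 0xa2, 0x5c, 0xba, 0x95, 0x47, 0xef]

→ t0 |ef|47|95|ba|5c|a2|30|59|
→ t1 |59|30|a2|5c|ba|95|47|ef|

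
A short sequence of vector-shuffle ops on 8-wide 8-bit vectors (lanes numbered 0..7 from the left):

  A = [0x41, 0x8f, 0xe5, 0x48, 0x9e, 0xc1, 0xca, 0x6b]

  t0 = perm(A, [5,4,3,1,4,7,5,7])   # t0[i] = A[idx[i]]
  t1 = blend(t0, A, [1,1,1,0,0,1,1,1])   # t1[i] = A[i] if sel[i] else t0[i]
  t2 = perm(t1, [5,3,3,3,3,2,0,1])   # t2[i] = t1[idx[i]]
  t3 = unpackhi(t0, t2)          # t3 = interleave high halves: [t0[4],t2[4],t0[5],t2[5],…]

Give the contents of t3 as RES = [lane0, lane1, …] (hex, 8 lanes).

RES = [ 0x9e  0x8f  0x6b  0xe5  0xc1  0x41  0x6b  0x8f ]

t0 = [0xc1, 0x9e, 0x48, 0x8f, 0x9e, 0x6b, 0xc1, 0x6b]
t1 = [0x41, 0x8f, 0xe5, 0x8f, 0x9e, 0xc1, 0xca, 0x6b]
t2 = [0xc1, 0x8f, 0x8f, 0x8f, 0x8f, 0xe5, 0x41, 0x8f]
t3 = [0x9e, 0x8f, 0x6b, 0xe5, 0xc1, 0x41, 0x6b, 0x8f]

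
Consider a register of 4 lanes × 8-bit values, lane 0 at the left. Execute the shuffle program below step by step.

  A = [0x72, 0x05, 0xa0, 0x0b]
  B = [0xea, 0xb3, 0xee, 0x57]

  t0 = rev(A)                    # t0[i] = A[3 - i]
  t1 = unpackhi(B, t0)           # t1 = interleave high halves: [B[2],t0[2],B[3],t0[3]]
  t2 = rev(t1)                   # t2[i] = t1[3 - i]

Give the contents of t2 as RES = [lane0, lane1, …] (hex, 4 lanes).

RES = [0x72, 0x57, 0x05, 0xee]

t0 = [0x0b, 0xa0, 0x05, 0x72]
t1 = [0xee, 0x05, 0x57, 0x72]
t2 = [0x72, 0x57, 0x05, 0xee]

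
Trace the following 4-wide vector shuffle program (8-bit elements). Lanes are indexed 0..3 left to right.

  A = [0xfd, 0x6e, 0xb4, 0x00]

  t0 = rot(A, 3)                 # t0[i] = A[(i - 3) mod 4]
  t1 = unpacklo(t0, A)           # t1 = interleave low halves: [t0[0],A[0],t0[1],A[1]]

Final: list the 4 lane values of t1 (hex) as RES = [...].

RES = [0x6e, 0xfd, 0xb4, 0x6e]

t0 = [0x6e, 0xb4, 0x00, 0xfd]
t1 = [0x6e, 0xfd, 0xb4, 0x6e]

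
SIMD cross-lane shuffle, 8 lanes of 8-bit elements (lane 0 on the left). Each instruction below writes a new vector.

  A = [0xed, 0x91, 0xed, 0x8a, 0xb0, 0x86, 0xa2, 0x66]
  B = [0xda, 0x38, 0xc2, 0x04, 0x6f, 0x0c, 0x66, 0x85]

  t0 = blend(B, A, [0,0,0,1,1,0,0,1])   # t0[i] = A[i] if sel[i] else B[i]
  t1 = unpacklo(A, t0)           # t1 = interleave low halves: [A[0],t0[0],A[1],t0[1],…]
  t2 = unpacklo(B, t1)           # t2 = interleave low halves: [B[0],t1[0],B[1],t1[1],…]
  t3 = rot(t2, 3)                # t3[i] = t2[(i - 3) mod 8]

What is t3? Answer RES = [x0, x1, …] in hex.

RES = [ 0x91  0x04  0x38  0xda  0xed  0x38  0xda  0xc2 ]

→ t0 |da|38|c2|8a|b0|0c|66|66|
→ t1 |ed|da|91|38|ed|c2|8a|8a|
→ t2 |da|ed|38|da|c2|91|04|38|
→ t3 |91|04|38|da|ed|38|da|c2|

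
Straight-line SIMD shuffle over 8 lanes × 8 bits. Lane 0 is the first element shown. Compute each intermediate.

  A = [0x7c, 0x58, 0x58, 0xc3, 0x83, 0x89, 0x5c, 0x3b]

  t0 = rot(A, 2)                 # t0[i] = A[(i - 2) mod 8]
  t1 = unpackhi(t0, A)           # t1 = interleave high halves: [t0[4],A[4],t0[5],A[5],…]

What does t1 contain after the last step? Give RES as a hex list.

t0 = [0x5c, 0x3b, 0x7c, 0x58, 0x58, 0xc3, 0x83, 0x89]
t1 = [0x58, 0x83, 0xc3, 0x89, 0x83, 0x5c, 0x89, 0x3b]

RES = [ 0x58  0x83  0xc3  0x89  0x83  0x5c  0x89  0x3b ]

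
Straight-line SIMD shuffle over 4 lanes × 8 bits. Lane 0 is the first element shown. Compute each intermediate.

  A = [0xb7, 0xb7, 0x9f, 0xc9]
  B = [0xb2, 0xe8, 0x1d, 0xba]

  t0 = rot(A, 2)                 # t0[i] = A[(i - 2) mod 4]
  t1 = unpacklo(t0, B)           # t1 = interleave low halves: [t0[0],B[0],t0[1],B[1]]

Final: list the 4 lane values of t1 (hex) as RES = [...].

RES = [ 0x9f  0xb2  0xc9  0xe8 ]

→ t0 |9f|c9|b7|b7|
→ t1 |9f|b2|c9|e8|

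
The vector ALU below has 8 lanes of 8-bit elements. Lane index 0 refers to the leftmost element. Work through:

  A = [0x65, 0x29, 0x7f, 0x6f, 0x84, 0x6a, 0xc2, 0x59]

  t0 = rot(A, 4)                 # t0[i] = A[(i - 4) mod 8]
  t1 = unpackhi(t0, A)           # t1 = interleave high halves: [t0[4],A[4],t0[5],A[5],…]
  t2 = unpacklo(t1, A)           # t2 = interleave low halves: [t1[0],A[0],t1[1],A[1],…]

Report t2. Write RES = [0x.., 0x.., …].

t0 = [0x84, 0x6a, 0xc2, 0x59, 0x65, 0x29, 0x7f, 0x6f]
t1 = [0x65, 0x84, 0x29, 0x6a, 0x7f, 0xc2, 0x6f, 0x59]
t2 = [0x65, 0x65, 0x84, 0x29, 0x29, 0x7f, 0x6a, 0x6f]

RES = [0x65, 0x65, 0x84, 0x29, 0x29, 0x7f, 0x6a, 0x6f]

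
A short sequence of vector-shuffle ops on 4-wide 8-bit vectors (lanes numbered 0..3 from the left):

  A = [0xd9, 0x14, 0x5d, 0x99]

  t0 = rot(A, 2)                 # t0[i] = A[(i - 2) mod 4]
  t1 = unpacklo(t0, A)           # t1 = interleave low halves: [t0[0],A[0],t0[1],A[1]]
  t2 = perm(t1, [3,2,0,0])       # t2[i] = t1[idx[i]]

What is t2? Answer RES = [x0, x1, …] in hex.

  t0: 5d 99 d9 14
  t1: 5d d9 99 14
  t2: 14 99 5d 5d

RES = [0x14, 0x99, 0x5d, 0x5d]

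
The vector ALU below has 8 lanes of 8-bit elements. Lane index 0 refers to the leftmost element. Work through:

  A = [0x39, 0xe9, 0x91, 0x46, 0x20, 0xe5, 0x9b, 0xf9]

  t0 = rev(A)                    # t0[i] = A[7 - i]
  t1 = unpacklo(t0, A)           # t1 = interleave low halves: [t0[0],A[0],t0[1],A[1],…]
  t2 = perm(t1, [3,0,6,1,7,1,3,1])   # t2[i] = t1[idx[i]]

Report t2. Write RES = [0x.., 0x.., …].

t0 = [0xf9, 0x9b, 0xe5, 0x20, 0x46, 0x91, 0xe9, 0x39]
t1 = [0xf9, 0x39, 0x9b, 0xe9, 0xe5, 0x91, 0x20, 0x46]
t2 = [0xe9, 0xf9, 0x20, 0x39, 0x46, 0x39, 0xe9, 0x39]

RES = [ 0xe9  0xf9  0x20  0x39  0x46  0x39  0xe9  0x39 ]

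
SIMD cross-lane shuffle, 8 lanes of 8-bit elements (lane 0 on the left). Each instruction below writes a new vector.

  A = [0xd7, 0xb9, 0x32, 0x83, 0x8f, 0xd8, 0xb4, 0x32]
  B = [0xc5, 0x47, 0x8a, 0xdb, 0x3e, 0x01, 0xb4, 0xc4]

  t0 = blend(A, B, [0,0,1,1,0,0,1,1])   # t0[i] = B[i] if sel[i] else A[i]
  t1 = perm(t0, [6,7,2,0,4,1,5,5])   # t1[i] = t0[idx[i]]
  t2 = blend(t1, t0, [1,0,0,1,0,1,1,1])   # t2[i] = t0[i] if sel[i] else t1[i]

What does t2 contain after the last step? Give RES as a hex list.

t0 = [0xd7, 0xb9, 0x8a, 0xdb, 0x8f, 0xd8, 0xb4, 0xc4]
t1 = [0xb4, 0xc4, 0x8a, 0xd7, 0x8f, 0xb9, 0xd8, 0xd8]
t2 = [0xd7, 0xc4, 0x8a, 0xdb, 0x8f, 0xd8, 0xb4, 0xc4]

RES = [0xd7, 0xc4, 0x8a, 0xdb, 0x8f, 0xd8, 0xb4, 0xc4]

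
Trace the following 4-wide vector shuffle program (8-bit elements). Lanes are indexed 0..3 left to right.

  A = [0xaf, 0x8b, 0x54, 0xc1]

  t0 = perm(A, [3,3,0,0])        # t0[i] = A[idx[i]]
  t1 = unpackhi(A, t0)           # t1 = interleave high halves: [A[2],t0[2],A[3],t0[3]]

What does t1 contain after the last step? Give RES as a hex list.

t0 = [0xc1, 0xc1, 0xaf, 0xaf]
t1 = [0x54, 0xaf, 0xc1, 0xaf]

RES = [ 0x54  0xaf  0xc1  0xaf ]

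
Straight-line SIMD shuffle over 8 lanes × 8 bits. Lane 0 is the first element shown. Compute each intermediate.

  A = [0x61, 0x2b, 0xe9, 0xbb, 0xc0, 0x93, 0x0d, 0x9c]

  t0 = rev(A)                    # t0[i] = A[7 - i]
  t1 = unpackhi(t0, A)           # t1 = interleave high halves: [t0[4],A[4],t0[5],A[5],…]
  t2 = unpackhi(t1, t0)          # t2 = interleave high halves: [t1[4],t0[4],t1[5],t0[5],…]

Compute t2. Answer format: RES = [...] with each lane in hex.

  t0: 9c 0d 93 c0 bb e9 2b 61
  t1: bb c0 e9 93 2b 0d 61 9c
  t2: 2b bb 0d e9 61 2b 9c 61

RES = [0x2b, 0xbb, 0x0d, 0xe9, 0x61, 0x2b, 0x9c, 0x61]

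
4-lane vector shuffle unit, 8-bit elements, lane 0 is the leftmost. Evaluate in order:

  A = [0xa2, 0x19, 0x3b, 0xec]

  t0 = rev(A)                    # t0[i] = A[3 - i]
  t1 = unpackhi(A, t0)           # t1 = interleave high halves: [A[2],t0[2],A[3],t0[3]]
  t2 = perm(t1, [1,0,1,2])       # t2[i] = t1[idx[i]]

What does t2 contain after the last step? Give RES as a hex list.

RES = [0x19, 0x3b, 0x19, 0xec]

→ t0 |ec|3b|19|a2|
→ t1 |3b|19|ec|a2|
→ t2 |19|3b|19|ec|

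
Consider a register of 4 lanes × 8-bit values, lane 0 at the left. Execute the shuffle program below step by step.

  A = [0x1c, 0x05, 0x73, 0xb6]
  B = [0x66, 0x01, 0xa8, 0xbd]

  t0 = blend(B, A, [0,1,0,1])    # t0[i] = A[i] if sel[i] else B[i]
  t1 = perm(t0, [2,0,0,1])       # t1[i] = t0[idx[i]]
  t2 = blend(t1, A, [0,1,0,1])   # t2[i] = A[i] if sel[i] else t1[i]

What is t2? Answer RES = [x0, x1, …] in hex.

t0 = [0x66, 0x05, 0xa8, 0xb6]
t1 = [0xa8, 0x66, 0x66, 0x05]
t2 = [0xa8, 0x05, 0x66, 0xb6]

RES = [0xa8, 0x05, 0x66, 0xb6]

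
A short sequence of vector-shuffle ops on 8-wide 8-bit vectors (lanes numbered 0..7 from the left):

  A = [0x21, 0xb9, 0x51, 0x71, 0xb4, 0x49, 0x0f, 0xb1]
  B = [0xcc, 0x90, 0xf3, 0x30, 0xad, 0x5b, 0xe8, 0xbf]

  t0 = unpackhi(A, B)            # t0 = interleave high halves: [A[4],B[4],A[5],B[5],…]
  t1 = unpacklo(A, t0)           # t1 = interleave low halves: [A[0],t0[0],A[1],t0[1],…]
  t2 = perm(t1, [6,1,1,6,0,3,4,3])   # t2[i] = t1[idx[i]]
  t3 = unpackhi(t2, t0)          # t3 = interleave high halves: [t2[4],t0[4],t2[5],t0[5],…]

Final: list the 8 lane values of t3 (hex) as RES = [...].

RES = [ 0x21  0x0f  0xad  0xe8  0x51  0xb1  0xad  0xbf ]

→ t0 |b4|ad|49|5b|0f|e8|b1|bf|
→ t1 |21|b4|b9|ad|51|49|71|5b|
→ t2 |71|b4|b4|71|21|ad|51|ad|
→ t3 |21|0f|ad|e8|51|b1|ad|bf|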